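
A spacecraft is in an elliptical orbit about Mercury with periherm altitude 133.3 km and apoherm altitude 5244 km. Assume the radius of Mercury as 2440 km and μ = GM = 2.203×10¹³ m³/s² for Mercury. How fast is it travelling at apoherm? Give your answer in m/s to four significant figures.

r_p = 2440 + 133.3 = 2573.3 km = 2.5733×10⁶ m.
r_a = 2440 + 5244 = 7684.0 km = 7.6840×10⁶ m.
Semi-major axis a = (r_p + r_a)/2 = 5128.6 km = 5.129×10⁶ m.
Vis-viva: v² = μ(2/r − 1/a) = 2.203×10¹³ × (2.603×10⁻⁷ − 1.950×10⁻⁷) = 1.439×10⁶ m²/s².
v = 1199 m/s.

v ≈ 1199 m/s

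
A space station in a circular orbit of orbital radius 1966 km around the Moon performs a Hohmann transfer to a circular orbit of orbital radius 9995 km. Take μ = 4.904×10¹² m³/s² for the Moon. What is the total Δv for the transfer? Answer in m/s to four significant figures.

Δv_total ≈ 761.2 m/s

r₁ = 1966 km = 1.966×10⁶ m.
r₂ = 9995 km = 9.995×10⁶ m.
Transfer ellipse a_t = (r₁ + r₂)/2 = 5.980×10⁶ m.
At r₁: circular v_c1 = √(μ/r₁) = 1579 m/s; transfer-perilune v_p = √[μ(2/r₁ − 1/a_t)] = 2042 m/s.
Δv₁ = v_p − v_c1 = 462.4 m/s.
At r₂: circular v_c2 = √(μ/r₂) = 700.5 m/s; transfer-apolune v_a = √[μ(2/r₂ − 1/a_t)] = 401.6 m/s.
Δv₂ = v_c2 − v_a = 298.8 m/s.
Total Δv = Δv₁ + Δv₂ = 761.2 m/s.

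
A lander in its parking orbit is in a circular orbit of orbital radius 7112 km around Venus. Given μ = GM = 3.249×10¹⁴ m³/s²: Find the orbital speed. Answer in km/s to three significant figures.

v ≈ 6.76 km/s

r = 7112 km = 7.112×10⁶ m.
For a circular orbit v = √(μ/r) = √(3.249×10¹⁴ / 7.112×10⁶) = √(4.568×10⁷) = 6759 m/s.
That is 6.759 km/s.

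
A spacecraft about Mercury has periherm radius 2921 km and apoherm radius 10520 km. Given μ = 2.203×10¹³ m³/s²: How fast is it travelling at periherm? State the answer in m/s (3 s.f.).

Semi-major axis a = (r_p + r_a)/2 = 6720.5 km = 6.720×10⁶ m.
Vis-viva: v² = μ(2/r − 1/a) = 2.203×10¹³ × (6.847×10⁻⁷ − 1.488×10⁻⁷) = 1.181×10⁷ m²/s².
v = 3436 m/s.

v ≈ 3440 m/s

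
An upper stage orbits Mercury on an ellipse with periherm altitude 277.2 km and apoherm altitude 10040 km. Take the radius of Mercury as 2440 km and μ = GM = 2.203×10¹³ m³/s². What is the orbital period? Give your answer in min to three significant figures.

r_p = 2440 + 277.2 = 2717.2 km = 2.7172×10⁶ m.
r_a = 2440 + 10040 = 12480 km = 1.2480×10⁷ m.
Semi-major axis a = (r_p + r_a)/2 = (2717.2 + 12480)/2 = 7598.6 km = 7.599×10⁶ m.
By Kepler's third law T = 2π√(a³/μ) = 2π × 4.463×10³ = 2.804×10⁴ s.
= 467.3 min.

T ≈ 467 min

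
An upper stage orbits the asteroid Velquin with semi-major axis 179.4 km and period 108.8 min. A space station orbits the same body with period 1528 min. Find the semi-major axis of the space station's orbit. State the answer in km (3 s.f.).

a₂ ≈ 1040 km

Kepler's third law: a³ ∝ T², so a₂ = a₁ (T₂/T₁)^(2/3).
T₂/T₁ = 14.04, (T₂/T₁)^(2/3) = 5.821.
a₂ = 179.4 × 5.821 = 1044 km.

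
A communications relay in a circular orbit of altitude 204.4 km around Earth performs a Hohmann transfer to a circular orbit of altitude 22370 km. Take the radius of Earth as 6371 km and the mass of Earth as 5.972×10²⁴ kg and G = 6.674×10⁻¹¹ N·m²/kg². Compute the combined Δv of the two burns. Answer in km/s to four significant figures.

μ = GM = 6.674×10⁻¹¹ × 5.972×10²⁴ = 3.986×10¹⁴ m³/s².
r₁ = 6371 + 204.4 = 6575.4 km = 6.5754×10⁶ m.
r₂ = 6371 + 22370 = 28741 km = 2.8741×10⁷ m.
Transfer ellipse a_t = (r₁ + r₂)/2 = 1.766×10⁷ m.
At r₁: circular v_c1 = √(μ/r₁) = 7786 m/s; transfer-perigee v_p = √[μ(2/r₁ − 1/a_t)] = 9933 m/s.
Δv₁ = v_p − v_c1 = 2147 m/s.
At r₂: circular v_c2 = √(μ/r₂) = 3724 m/s; transfer-apogee v_a = √[μ(2/r₂ − 1/a_t)] = 2272 m/s.
Δv₂ = v_c2 − v_a = 1452 m/s.
Total Δv = Δv₁ + Δv₂ = 3599 m/s = 3.599 km/s.

Δv_total ≈ 3.599 km/s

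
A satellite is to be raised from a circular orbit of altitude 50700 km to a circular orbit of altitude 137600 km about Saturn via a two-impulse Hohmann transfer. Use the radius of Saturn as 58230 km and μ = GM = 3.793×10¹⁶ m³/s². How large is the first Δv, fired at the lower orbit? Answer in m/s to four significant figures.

Δv ≈ 2494 m/s

r₁ = 58230 + 50700 = 108930 km = 1.0893×10⁸ m.
r₂ = 58230 + 137600 = 195830 km = 1.9583×10⁸ m.
Transfer ellipse a_t = (r₁ + r₂)/2 = 1.524×10⁸ m.
At r₁: circular v_c1 = √(μ/r₁) = 18660 m/s; transfer-perikrone v_p = √[μ(2/r₁ − 1/a_t)] = 21150 m/s.
Δv₁ = v_p − v_c1 = 2494 m/s.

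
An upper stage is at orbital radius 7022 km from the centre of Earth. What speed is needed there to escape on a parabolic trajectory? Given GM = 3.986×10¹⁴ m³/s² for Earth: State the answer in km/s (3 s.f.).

v_esc ≈ 10.7 km/s

r = 7022 km = 7.022×10⁶ m.
Escape speed v_esc = √(2μ/r) = √(2 × 3.986×10¹⁴ / 7.022×10⁶) = √(1.135×10⁸) = 10650 m/s.
= 10.65 km/s.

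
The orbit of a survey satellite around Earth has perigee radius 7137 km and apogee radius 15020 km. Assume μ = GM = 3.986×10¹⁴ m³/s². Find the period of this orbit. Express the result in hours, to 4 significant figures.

T ≈ 3.224 hours

Semi-major axis a = (r_p + r_a)/2 = (7137.0 + 15020)/2 = 11078 km = 1.108×10⁷ m.
By Kepler's third law T = 2π√(a³/μ) = 2π × 1.847×10³ = 1.160×10⁴ s.
= 3.224 hours.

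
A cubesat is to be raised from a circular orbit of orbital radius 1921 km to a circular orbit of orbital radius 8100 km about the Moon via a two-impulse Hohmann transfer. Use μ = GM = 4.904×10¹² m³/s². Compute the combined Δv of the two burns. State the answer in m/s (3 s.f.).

r₁ = 1921 km = 1.921×10⁶ m.
r₂ = 8100 km = 8.100×10⁶ m.
Transfer ellipse a_t = (r₁ + r₂)/2 = 5.010×10⁶ m.
At r₁: circular v_c1 = √(μ/r₁) = 1598 m/s; transfer-perilune v_p = √[μ(2/r₁ − 1/a_t)] = 2031 m/s.
Δv₁ = v_p − v_c1 = 433.7 m/s.
At r₂: circular v_c2 = √(μ/r₂) = 778.1 m/s; transfer-apolune v_a = √[μ(2/r₂ − 1/a_t)] = 481.8 m/s.
Δv₂ = v_c2 − v_a = 296.3 m/s.
Total Δv = Δv₁ + Δv₂ = 730.0 m/s.

Δv_total ≈ 730 m/s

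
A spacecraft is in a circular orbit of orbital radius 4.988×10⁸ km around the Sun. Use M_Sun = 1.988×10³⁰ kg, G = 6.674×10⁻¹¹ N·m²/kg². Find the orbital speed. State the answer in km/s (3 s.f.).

v ≈ 16.3 km/s

μ = GM = 6.674×10⁻¹¹ × 1.988×10³⁰ = 1.327×10²⁰ m³/s².
r = 4.988×10⁸ km = 4.988×10¹¹ m.
For a circular orbit v = √(μ/r) = √(1.327×10²⁰ / 4.988×10¹¹) = √(2.660×10⁸) = 16310 m/s.
That is 16.31 km/s.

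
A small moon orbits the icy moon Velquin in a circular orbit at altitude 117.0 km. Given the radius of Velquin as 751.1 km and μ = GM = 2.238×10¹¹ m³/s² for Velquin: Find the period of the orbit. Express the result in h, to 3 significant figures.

r = 751.1 + 117.0 = 868.10 km = 8.6810×10⁵ m.
Kepler's third law: T = 2π√(r³/μ) = 2π√((8.681×10⁵)³ / 2.238×10¹¹).
r³/μ = 2.923×10⁶ s², so T = 2π × 1.710×10³ = 1.074×10⁴ s.
Converting: 1.074×10⁴ s ÷ 3600 = 2.984 h.

T ≈ 2.98 h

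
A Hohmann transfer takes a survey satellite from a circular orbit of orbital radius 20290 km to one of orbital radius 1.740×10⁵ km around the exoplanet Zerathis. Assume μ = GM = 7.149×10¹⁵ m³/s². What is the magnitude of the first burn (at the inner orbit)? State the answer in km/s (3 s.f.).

r₁ = 20290 km = 2.029×10⁷ m.
r₂ = 1.740×10⁵ km = 1.740×10⁸ m.
Transfer ellipse a_t = (r₁ + r₂)/2 = 9.714×10⁷ m.
At r₁: circular v_c1 = √(μ/r₁) = 18770 m/s; transfer-periapsis v_p = √[μ(2/r₁ − 1/a_t)] = 25120 m/s.
Δv₁ = v_p − v_c1 = 6351 m/s.
= 6.351 km/s.

Δv ≈ 6.35 km/s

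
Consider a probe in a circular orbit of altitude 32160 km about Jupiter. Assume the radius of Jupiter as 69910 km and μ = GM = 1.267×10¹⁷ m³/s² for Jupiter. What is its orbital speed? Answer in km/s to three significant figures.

v ≈ 35.2 km/s

r = 69910 + 32160 = 102070 km = 1.0207×10⁸ m.
For a circular orbit v = √(μ/r) = √(1.267×10¹⁷ / 1.021×10⁸) = √(1.241×10⁹) = 35230 m/s.
That is 35.23 km/s.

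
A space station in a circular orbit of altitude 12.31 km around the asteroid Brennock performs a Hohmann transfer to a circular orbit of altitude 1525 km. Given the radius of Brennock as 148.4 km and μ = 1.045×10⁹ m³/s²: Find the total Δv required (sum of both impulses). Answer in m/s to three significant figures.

Δv_total ≈ 42.8 m/s

r₁ = 148.4 + 12.31 = 160.71 km = 1.6071×10⁵ m.
r₂ = 148.4 + 1525 = 1673.4 km = 1.6734×10⁶ m.
Transfer ellipse a_t = (r₁ + r₂)/2 = 9.171×10⁵ m.
At r₁: circular v_c1 = √(μ/r₁) = 80.64 m/s; transfer-periapsis v_p = √[μ(2/r₁ − 1/a_t)] = 108.9 m/s.
Δv₁ = v_p − v_c1 = 28.29 m/s.
At r₂: circular v_c2 = √(μ/r₂) = 24.99 m/s; transfer-apoapsis v_a = √[μ(2/r₂ − 1/a_t)] = 10.46 m/s.
Δv₂ = v_c2 − v_a = 14.53 m/s.
Total Δv = Δv₁ + Δv₂ = 42.82 m/s.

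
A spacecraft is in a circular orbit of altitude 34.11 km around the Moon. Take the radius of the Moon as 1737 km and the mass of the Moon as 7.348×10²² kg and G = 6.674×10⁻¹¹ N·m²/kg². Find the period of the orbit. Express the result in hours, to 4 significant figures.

T ≈ 1.858 hours

μ = GM = 6.674×10⁻¹¹ × 7.348×10²² = 4.904×10¹² m³/s².
r = 1737 + 34.11 = 1771.1 km = 1.7711×10⁶ m.
Kepler's third law: T = 2π√(r³/μ) = 2π√((1.771×10⁶)³ / 4.904×10¹²).
r³/μ = 1.133×10⁶ s², so T = 2π × 1.064×10³ = 6.688×10³ s.
Converting: 6.688×10³ s ÷ 3600 = 1.858 hours.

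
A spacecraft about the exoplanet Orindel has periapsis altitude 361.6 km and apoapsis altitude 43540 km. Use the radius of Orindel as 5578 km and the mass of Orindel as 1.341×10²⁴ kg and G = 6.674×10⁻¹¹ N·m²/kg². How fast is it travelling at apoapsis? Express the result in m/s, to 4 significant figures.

v ≈ 627.0 m/s

μ = GM = 6.674×10⁻¹¹ × 1.341×10²⁴ = 8.950×10¹³ m³/s².
r_p = 5578 + 361.6 = 5939.6 km = 5.9396×10⁶ m.
r_a = 5578 + 43540 = 49118 km = 4.9118×10⁷ m.
Semi-major axis a = (r_p + r_a)/2 = 27529 km = 2.753×10⁷ m.
Vis-viva: v² = μ(2/r − 1/a) = 8.950×10¹³ × (4.072×10⁻⁸ − 3.633×10⁻⁸) = 3.931×10⁵ m²/s².
v = 627.0 m/s.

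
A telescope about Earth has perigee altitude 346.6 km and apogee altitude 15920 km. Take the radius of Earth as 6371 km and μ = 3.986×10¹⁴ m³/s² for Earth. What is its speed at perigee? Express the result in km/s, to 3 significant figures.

r_p = 6371 + 346.6 = 6717.6 km = 6.7176×10⁶ m.
r_a = 6371 + 15920 = 22291 km = 2.2291×10⁷ m.
Semi-major axis a = (r_p + r_a)/2 = 14504 km = 1.450×10⁷ m.
Vis-viva: v² = μ(2/r − 1/a) = 3.986×10¹⁴ × (2.977×10⁻⁷ − 6.895×10⁻⁸) = 9.119×10⁷ m²/s².
v = 9549 m/s = 9.549 km/s.

v ≈ 9.55 km/s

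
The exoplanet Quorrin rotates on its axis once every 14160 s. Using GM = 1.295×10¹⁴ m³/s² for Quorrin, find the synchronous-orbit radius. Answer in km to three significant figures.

r_sync ≈ 8700 km

A synchronous orbit has period T, so by Kepler's third law a = (μT²/4π²)^(1/3).
μT²/4π² = 1.295×10¹⁴ × (1.416×10⁴)² / 39.48 = 6.577×10²⁰ m³.
a = 8.697×10⁶ m = 8696.5 km.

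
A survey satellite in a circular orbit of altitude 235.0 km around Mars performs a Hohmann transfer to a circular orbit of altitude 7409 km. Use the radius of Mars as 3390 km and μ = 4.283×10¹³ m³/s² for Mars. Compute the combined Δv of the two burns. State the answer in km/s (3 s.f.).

Δv_total ≈ 1.35 km/s

r₁ = 3390 + 235.0 = 3625.0 km = 3.6250×10⁶ m.
r₂ = 3390 + 7409 = 10799 km = 1.0799×10⁷ m.
Transfer ellipse a_t = (r₁ + r₂)/2 = 7.212×10⁶ m.
At r₁: circular v_c1 = √(μ/r₁) = 3437 m/s; transfer-periapsis v_p = √[μ(2/r₁ − 1/a_t)] = 4206 m/s.
Δv₁ = v_p − v_c1 = 768.8 m/s.
At r₂: circular v_c2 = √(μ/r₂) = 1992 m/s; transfer-apoapsis v_a = √[μ(2/r₂ − 1/a_t)] = 1412 m/s.
Δv₂ = v_c2 − v_a = 579.6 m/s.
Total Δv = Δv₁ + Δv₂ = 1348 m/s = 1.348 km/s.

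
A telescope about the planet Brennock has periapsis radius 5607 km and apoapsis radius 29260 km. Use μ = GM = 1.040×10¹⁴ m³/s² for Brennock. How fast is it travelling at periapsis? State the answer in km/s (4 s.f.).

Semi-major axis a = (r_p + r_a)/2 = 17434 km = 1.743×10⁷ m.
Vis-viva: v² = μ(2/r − 1/a) = 1.040×10¹⁴ × (3.567×10⁻⁷ − 5.736×10⁻⁸) = 3.113×10⁷ m²/s².
v = 5580 m/s = 5.580 km/s.

v ≈ 5.580 km/s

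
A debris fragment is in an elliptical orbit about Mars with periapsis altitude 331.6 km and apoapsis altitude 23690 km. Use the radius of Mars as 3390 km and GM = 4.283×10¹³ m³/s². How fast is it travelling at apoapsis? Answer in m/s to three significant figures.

r_p = 3390 + 331.6 = 3721.6 km = 3.7216×10⁶ m.
r_a = 3390 + 23690 = 27080 km = 2.7080×10⁷ m.
Semi-major axis a = (r_p + r_a)/2 = 15401 km = 1.540×10⁷ m.
Vis-viva: v² = μ(2/r − 1/a) = 4.283×10¹³ × (7.386×10⁻⁸ − 6.493×10⁻⁸) = 3.822×10⁵ m²/s².
v = 618.2 m/s.

v ≈ 618 m/s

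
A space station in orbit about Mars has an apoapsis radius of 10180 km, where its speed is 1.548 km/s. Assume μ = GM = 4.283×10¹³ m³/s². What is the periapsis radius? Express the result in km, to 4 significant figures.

periapsis radius ≈ 4053 km

r_a = 1.018×10⁷ m.
Specific energy ε = v²/2 − μ/r = -3.009×10⁶ J/kg, so a = −μ/(2ε) = 7.117×10⁶ m.
The apsides satisfy r_p + r_a = 2a, so the periapsis radius is 2a − r_a = 4.053×10⁶ m = 4053.4 km.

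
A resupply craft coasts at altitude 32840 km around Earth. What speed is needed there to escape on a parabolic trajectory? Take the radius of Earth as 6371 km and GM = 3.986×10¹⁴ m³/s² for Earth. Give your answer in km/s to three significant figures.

r = 6371 + 32840 = 39211 km = 3.9211×10⁷ m.
Escape speed v_esc = √(2μ/r) = √(2 × 3.986×10¹⁴ / 3.921×10⁷) = √(2.033×10⁷) = 4509 m/s.
= 4.509 km/s.

v_esc ≈ 4.51 km/s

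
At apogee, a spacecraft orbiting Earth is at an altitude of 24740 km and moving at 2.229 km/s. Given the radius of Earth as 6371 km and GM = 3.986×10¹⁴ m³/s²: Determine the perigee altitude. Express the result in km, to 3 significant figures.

r_a = 6371 + 24740 = 31111 km = 3.111×10⁷ m.
Specific energy ε = v²/2 − μ/r = -1.033×10⁷ J/kg, so a = −μ/(2ε) = 1.930×10⁷ m.
The apsides satisfy r_p + r_a = 2a, so the perigee radius is 2a − r_a = 7.483×10⁶ m = 7483.2 km.
Perigee altitude = 7483.2 − 6371 = 1112.2 km.

perigee altitude ≈ 1110 km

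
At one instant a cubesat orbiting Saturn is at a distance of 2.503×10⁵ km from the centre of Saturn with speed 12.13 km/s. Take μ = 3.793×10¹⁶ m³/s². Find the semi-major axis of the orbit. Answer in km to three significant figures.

a ≈ 2.43×10⁵ km

r = 2.503×10⁸ m.
Vis-viva rearranged: 1/a = 2/r − v²/μ = 7.990×10⁻⁹ − 3.879×10⁻⁹ = 4.111×10⁻⁹ m⁻¹.
a = 2.432×10⁸ m = 2.4324×10⁵ km.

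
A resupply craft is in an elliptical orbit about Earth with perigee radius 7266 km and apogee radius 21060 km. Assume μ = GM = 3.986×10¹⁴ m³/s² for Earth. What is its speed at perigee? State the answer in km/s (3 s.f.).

v ≈ 9.03 km/s

Semi-major axis a = (r_p + r_a)/2 = 14163 km = 1.416×10⁷ m.
Vis-viva: v² = μ(2/r − 1/a) = 3.986×10¹⁴ × (2.753×10⁻⁷ − 7.061×10⁻⁸) = 8.157×10⁷ m²/s².
v = 9032 m/s = 9.032 km/s.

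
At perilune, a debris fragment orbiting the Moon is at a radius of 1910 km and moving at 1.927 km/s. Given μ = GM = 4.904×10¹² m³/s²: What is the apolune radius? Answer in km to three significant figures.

r_p = 1.910×10⁶ m.
Specific energy ε = v²/2 − μ/r = -7.109×10⁵ J/kg, so a = −μ/(2ε) = 3.449×10⁶ m.
The apsides satisfy r_p + r_a = 2a, so the apolune radius is 2a − r_p = 4.989×10⁶ m = 4988.5 km.

apolune radius ≈ 4990 km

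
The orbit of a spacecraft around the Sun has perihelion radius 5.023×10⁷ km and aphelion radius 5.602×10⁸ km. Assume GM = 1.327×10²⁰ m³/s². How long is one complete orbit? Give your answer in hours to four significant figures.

Semi-major axis a = (r_p + r_a)/2 = (5.0230×10⁷ + 5.6020×10⁸)/2 = 3.0522×10⁸ km = 3.052×10¹¹ m.
By Kepler's third law T = 2π√(a³/μ) = 2π × 1.464×10⁷ = 9.197×10⁷ s.
= 25550 hours.

T ≈ 25550 hours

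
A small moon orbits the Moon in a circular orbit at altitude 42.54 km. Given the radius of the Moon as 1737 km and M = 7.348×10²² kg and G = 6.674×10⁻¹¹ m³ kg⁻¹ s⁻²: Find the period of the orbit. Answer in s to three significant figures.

T ≈ 6740 s

μ = GM = 6.674×10⁻¹¹ × 7.348×10²² = 4.904×10¹² m³/s².
r = 1737 + 42.54 = 1779.5 km = 1.7795×10⁶ m.
Kepler's third law: T = 2π√(r³/μ) = 2π√((1.780×10⁶)³ / 4.904×10¹²).
r³/μ = 1.149×10⁶ s², so T = 2π × 1.072×10³ = 6.735×10³ s.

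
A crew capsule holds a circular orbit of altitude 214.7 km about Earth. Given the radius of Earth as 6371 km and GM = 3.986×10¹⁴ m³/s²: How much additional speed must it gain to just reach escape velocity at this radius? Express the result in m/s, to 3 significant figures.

r = 6371 + 214.7 = 6585.7 km = 6.5857×10⁶ m.
Circular speed v_c = √(μ/r) = 7780 m/s.
Escape speed v_esc = √(2μ/r) = √2 × v_c = 11000 m/s.
Δv = v_esc − v_c = 3222 m/s.

Δv ≈ 3220 m/s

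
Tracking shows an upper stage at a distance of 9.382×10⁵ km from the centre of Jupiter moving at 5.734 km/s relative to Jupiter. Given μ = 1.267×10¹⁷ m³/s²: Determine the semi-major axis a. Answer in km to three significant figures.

a ≈ 5.34×10⁵ km

r = 9.382×10⁸ m.
Specific orbital energy ε = v²/2 − μ/r = (5734)²/2 − 1.267×10¹⁷/9.382×10⁸ = -1.186×10⁸ J/kg.
Since ε = −μ/(2a), a = −μ/(2ε) = 5.341×10⁸ m = 5.3412×10⁵ km.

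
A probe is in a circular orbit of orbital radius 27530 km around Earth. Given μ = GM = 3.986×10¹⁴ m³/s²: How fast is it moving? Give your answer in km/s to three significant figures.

r = 27530 km = 2.753×10⁷ m.
For a circular orbit v = √(μ/r) = √(3.986×10¹⁴ / 2.753×10⁷) = √(1.448×10⁷) = 3805 m/s.
That is 3.805 km/s.

v ≈ 3.81 km/s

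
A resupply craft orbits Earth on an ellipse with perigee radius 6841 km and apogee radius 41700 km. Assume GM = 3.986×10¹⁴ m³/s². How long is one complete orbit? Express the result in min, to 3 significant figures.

Semi-major axis a = (r_p + r_a)/2 = (6841.0 + 41700)/2 = 24270 km = 2.427×10⁷ m.
By Kepler's third law T = 2π√(a³/μ) = 2π × 5.989×10³ = 3.763×10⁴ s.
= 627.2 min.

T ≈ 627 min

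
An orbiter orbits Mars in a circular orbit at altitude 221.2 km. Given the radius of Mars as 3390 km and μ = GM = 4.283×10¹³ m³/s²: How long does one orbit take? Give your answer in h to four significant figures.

r = 3390 + 221.2 = 3611.2 km = 3.6112×10⁶ m.
Kepler's third law: T = 2π√(r³/μ) = 2π√((3.611×10⁶)³ / 4.283×10¹³).
r³/μ = 1.100×10⁶ s², so T = 2π × 1.049×10³ = 6.588×10³ s.
Converting: 6.588×10³ s ÷ 3600 = 1.830 h.

T ≈ 1.830 h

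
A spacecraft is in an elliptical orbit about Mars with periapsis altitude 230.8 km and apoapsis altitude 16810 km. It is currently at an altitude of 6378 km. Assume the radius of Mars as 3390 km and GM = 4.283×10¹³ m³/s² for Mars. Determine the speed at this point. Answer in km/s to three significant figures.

r_p = 3390 + 230.8 = 3620.8 km = 3.6208×10⁶ m.
r_a = 3390 + 16810 = 20200 km = 2.0200×10⁷ m.
r = 3390 + 6378 = 9768.0 km = 9.768×10⁶ m.
Semi-major axis a = (r_p + r_a)/2 = 11910 km = 1.191×10⁷ m.
Vis-viva: v² = μ(2/r − 1/a) = 4.283×10¹³ × (2.048×10⁻⁷ − 8.396×10⁻⁸) = 5.173×10⁶ m²/s².
v = 2275 m/s = 2.275 km/s.

v ≈ 2.27 km/s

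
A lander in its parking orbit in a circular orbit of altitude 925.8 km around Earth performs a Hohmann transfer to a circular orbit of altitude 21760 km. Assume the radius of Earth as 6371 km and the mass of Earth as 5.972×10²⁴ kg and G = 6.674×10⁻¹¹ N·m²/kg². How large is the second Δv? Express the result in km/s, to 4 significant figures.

Δv ≈ 1.348 km/s

μ = GM = 6.674×10⁻¹¹ × 5.972×10²⁴ = 3.986×10¹⁴ m³/s².
r₁ = 6371 + 925.8 = 7296.8 km = 7.2968×10⁶ m.
r₂ = 6371 + 21760 = 28131 km = 2.8131×10⁷ m.
Transfer ellipse a_t = (r₁ + r₂)/2 = 1.771×10⁷ m.
At r₁: circular v_c1 = √(μ/r₁) = 7391 m/s; transfer-perigee v_p = √[μ(2/r₁ − 1/a_t)] = 9314 m/s.
At r₂: circular v_c2 = √(μ/r₂) = 3764 m/s; transfer-apogee v_a = √[μ(2/r₂ − 1/a_t)] = 2416 m/s.
Δv₂ = v_c2 − v_a = 1348 m/s.
= 1.348 km/s.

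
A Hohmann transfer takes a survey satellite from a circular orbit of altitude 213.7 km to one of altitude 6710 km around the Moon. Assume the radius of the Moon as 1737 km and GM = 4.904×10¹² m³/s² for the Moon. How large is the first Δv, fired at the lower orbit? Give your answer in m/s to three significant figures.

Δv ≈ 436 m/s

r₁ = 1737 + 213.7 = 1950.7 km = 1.9507×10⁶ m.
r₂ = 1737 + 6710 = 8447.0 km = 8.4470×10⁶ m.
Transfer ellipse a_t = (r₁ + r₂)/2 = 5.199×10⁶ m.
At r₁: circular v_c1 = √(μ/r₁) = 1586 m/s; transfer-perilune v_p = √[μ(2/r₁ − 1/a_t)] = 2021 m/s.
Δv₁ = v_p − v_c1 = 435.5 m/s.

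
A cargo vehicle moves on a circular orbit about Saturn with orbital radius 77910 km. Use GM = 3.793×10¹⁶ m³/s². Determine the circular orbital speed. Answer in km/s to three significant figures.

v ≈ 22.1 km/s

r = 77910 km = 7.791×10⁷ m.
For a circular orbit v = √(μ/r) = √(3.793×10¹⁶ / 7.791×10⁷) = √(4.868×10⁸) = 22060 m/s.
That is 22.06 km/s.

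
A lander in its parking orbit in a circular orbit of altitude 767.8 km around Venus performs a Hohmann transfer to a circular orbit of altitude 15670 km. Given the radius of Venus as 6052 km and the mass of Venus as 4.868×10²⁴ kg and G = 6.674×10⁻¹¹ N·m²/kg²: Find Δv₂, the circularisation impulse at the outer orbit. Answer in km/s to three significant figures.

Δv ≈ 1.19 km/s

μ = GM = 6.674×10⁻¹¹ × 4.868×10²⁴ = 3.249×10¹⁴ m³/s².
r₁ = 6052 + 767.8 = 6819.8 km = 6.8198×10⁶ m.
r₂ = 6052 + 15670 = 21722 km = 2.1722×10⁷ m.
Transfer ellipse a_t = (r₁ + r₂)/2 = 1.427×10⁷ m.
At r₁: circular v_c1 = √(μ/r₁) = 6902 m/s; transfer-periapsis v_p = √[μ(2/r₁ − 1/a_t)] = 8515 m/s.
At r₂: circular v_c2 = √(μ/r₂) = 3867 m/s; transfer-apoapsis v_a = √[μ(2/r₂ − 1/a_t)] = 2673 m/s.
Δv₂ = v_c2 − v_a = 1194 m/s.
= 1.194 km/s.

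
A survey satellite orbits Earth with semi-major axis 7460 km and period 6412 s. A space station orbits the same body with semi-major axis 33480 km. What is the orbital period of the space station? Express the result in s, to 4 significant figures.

T₂ ≈ 60960 s

Kepler's third law: T² ∝ a³, so T₂ = T₁ (a₂/a₁)^(3/2).
a₂/a₁ = 4.488, (a₂/a₁)^(3/2) = 9.508.
T₂ = 6412 × 9.508 = 60960 s.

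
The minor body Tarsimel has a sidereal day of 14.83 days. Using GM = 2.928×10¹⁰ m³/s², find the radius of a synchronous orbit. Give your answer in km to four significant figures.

T = 14.83 days = 1.281×10⁶ s.
A synchronous orbit has period T, so by Kepler's third law a = (μT²/4π²)^(1/3).
μT²/4π² = 2.928×10¹⁰ × (1.281×10⁶)² / 39.48 = 1.218×10²¹ m³.
a = 1.068×10⁷ m = 10678 km.

r_sync ≈ 10680 km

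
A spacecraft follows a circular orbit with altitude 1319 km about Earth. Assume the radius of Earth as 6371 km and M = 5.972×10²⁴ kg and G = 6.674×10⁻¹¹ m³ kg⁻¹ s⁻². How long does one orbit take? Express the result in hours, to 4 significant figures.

μ = GM = 6.674×10⁻¹¹ × 5.972×10²⁴ = 3.986×10¹⁴ m³/s².
r = 6371 + 1319 = 7690.0 km = 7.6900×10⁶ m.
Kepler's third law: T = 2π√(r³/μ) = 2π√((7.690×10⁶)³ / 3.986×10¹⁴).
r³/μ = 1.141×10⁶ s², so T = 2π × 1.068×10³ = 6.711×10³ s.
Converting: 6.711×10³ s ÷ 3600 = 1.864 hours.

T ≈ 1.864 hours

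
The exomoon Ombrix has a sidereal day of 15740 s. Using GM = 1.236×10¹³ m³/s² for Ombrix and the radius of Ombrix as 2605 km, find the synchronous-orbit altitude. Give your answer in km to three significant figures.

h_sync ≈ 1660 km

A synchronous orbit has period T, so by Kepler's third law a = (μT²/4π²)^(1/3).
μT²/4π² = 1.236×10¹³ × (1.574×10⁴)² / 39.48 = 7.757×10¹⁹ m³.
a = 4.265×10⁶ m = 4264.7 km.
Altitude h = a − R = 4264.7 − 2605 = 1659.7 km.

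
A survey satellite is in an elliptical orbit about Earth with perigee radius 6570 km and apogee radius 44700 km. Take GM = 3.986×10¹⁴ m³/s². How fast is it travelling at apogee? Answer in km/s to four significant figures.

v ≈ 1.512 km/s

Semi-major axis a = (r_p + r_a)/2 = 25635 km = 2.564×10⁷ m.
Vis-viva: v² = μ(2/r − 1/a) = 3.986×10¹⁴ × (4.474×10⁻⁸ − 3.901×10⁻⁸) = 2.285×10⁶ m²/s².
v = 1512 m/s = 1.512 km/s.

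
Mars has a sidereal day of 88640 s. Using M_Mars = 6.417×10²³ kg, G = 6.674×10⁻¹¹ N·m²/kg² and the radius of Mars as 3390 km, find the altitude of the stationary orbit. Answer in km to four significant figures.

μ = GM = 6.674×10⁻¹¹ × 6.417×10²³ = 4.283×10¹³ m³/s².
A synchronous orbit has period T, so by Kepler's third law a = (μT²/4π²)^(1/3).
μT²/4π² = 4.283×10¹³ × (8.864×10⁴)² / 39.48 = 8.524×10²¹ m³.
a = 2.043×10⁷ m = 20427 km.
Altitude h = a − R = 20427 − 3390 = 17037 km.

h_sync ≈ 17040 km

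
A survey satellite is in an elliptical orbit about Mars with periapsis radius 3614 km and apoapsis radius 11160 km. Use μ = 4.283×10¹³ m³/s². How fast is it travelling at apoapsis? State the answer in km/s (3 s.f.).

v ≈ 1.37 km/s

Semi-major axis a = (r_p + r_a)/2 = 7387.0 km = 7.387×10⁶ m.
Vis-viva: v² = μ(2/r − 1/a) = 4.283×10¹³ × (1.792×10⁻⁷ − 1.354×10⁻⁷) = 1.878×10⁶ m²/s².
v = 1370 m/s = 1.370 km/s.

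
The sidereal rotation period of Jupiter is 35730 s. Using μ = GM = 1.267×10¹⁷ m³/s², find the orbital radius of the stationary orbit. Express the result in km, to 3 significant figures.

r_sync ≈ 1.60×10⁵ km

A synchronous orbit has period T, so by Kepler's third law a = (μT²/4π²)^(1/3).
μT²/4π² = 1.267×10¹⁷ × (3.573×10⁴)² / 39.48 = 4.097×10²⁴ m³.
a = 1.600×10⁸ m = 1.6002×10⁵ km.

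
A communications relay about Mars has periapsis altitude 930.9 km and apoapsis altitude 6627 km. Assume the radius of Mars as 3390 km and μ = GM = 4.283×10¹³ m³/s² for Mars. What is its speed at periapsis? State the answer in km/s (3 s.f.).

v ≈ 3.72 km/s

r_p = 3390 + 930.9 = 4320.9 km = 4.3209×10⁶ m.
r_a = 3390 + 6627 = 10017 km = 1.0017×10⁷ m.
Semi-major axis a = (r_p + r_a)/2 = 7168.9 km = 7.169×10⁶ m.
Vis-viva: v² = μ(2/r − 1/a) = 4.283×10¹³ × (4.629×10⁻⁷ − 1.395×10⁻⁷) = 1.385×10⁷ m²/s².
v = 3722 m/s = 3.722 km/s.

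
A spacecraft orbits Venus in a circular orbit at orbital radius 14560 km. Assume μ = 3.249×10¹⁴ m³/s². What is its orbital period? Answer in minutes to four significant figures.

T ≈ 322.8 minutes

r = 14560 km = 1.456×10⁷ m.
Kepler's third law: T = 2π√(r³/μ) = 2π√((1.456×10⁷)³ / 3.249×10¹⁴).
r³/μ = 9.500×10⁶ s², so T = 2π × 3.082×10³ = 1.937×10⁴ s.
Converting: 1.937×10⁴ s ÷ 60.00 = 322.8 minutes.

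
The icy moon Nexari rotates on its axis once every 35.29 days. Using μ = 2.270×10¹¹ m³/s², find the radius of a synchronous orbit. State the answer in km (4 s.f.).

T = 35.29 days = 3.049×10⁶ s.
A synchronous orbit has period T, so by Kepler's third law a = (μT²/4π²)^(1/3).
μT²/4π² = 2.270×10¹¹ × (3.049×10⁶)² / 39.48 = 5.346×10²² m³.
a = 3.767×10⁷ m = 37670 km.

r_sync ≈ 37670 km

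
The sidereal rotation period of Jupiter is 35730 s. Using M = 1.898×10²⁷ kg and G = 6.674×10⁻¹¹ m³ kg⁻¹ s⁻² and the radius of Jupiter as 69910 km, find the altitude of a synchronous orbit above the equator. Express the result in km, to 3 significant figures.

μ = GM = 6.674×10⁻¹¹ × 1.898×10²⁷ = 1.267×10¹⁷ m³/s².
A synchronous orbit has period T, so by Kepler's third law a = (μT²/4π²)^(1/3).
μT²/4π² = 1.267×10¹⁷ × (3.573×10⁴)² / 39.48 = 4.096×10²⁴ m³.
a = 1.600×10⁸ m = 1.6000×10⁵ km.
Altitude h = a − R = 1.6000×10⁵ − 69910 = 90094 km.

h_sync ≈ 90100 km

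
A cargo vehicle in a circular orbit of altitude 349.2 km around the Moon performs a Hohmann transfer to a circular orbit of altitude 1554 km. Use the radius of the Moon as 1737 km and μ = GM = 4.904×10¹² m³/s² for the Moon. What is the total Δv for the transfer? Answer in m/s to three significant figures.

Δv_total ≈ 309 m/s

r₁ = 1737 + 349.2 = 2086.2 km = 2.0862×10⁶ m.
r₂ = 1737 + 1554 = 3291.0 km = 3.2910×10⁶ m.
Transfer ellipse a_t = (r₁ + r₂)/2 = 2.689×10⁶ m.
At r₁: circular v_c1 = √(μ/r₁) = 1533 m/s; transfer-perilune v_p = √[μ(2/r₁ − 1/a_t)] = 1696 m/s.
Δv₁ = v_p − v_c1 = 163.1 m/s.
At r₂: circular v_c2 = √(μ/r₂) = 1221 m/s; transfer-apolune v_a = √[μ(2/r₂ − 1/a_t)] = 1075 m/s.
Δv₂ = v_c2 − v_a = 145.4 m/s.
Total Δv = Δv₁ + Δv₂ = 308.5 m/s.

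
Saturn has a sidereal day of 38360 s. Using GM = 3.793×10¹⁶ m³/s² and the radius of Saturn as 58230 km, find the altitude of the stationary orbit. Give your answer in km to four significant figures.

h_sync ≈ 54000 km

A synchronous orbit has period T, so by Kepler's third law a = (μT²/4π²)^(1/3).
μT²/4π² = 3.793×10¹⁶ × (3.836×10⁴)² / 39.48 = 1.414×10²⁴ m³.
a = 1.122×10⁸ m = 1.1223×10⁵ km.
Altitude h = a − R = 1.1223×10⁵ − 58230 = 54005 km.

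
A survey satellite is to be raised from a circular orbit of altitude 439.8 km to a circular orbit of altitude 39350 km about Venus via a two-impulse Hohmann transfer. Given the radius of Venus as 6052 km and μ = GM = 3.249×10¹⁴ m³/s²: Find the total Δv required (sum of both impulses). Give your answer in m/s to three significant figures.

r₁ = 6052 + 439.8 = 6491.8 km = 6.4918×10⁶ m.
r₂ = 6052 + 39350 = 45402 km = 4.5402×10⁷ m.
Transfer ellipse a_t = (r₁ + r₂)/2 = 2.595×10⁷ m.
At r₁: circular v_c1 = √(μ/r₁) = 7074 m/s; transfer-periapsis v_p = √[μ(2/r₁ − 1/a_t)] = 9358 m/s.
Δv₁ = v_p − v_c1 = 2284 m/s.
At r₂: circular v_c2 = √(μ/r₂) = 2675 m/s; transfer-apoapsis v_a = √[μ(2/r₂ − 1/a_t)] = 1338 m/s.
Δv₂ = v_c2 − v_a = 1337 m/s.
Total Δv = Δv₁ + Δv₂ = 3621 m/s.

Δv_total ≈ 3620 m/s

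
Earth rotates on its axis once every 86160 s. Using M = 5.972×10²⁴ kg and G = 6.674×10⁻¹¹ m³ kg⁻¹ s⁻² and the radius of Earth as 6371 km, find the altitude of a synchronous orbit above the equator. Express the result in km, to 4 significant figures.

μ = GM = 6.674×10⁻¹¹ × 5.972×10²⁴ = 3.986×10¹⁴ m³/s².
A synchronous orbit has period T, so by Kepler's third law a = (μT²/4π²)^(1/3).
μT²/4π² = 3.986×10¹⁴ × (8.616×10⁴)² / 39.48 = 7.495×10²² m³.
a = 4.216×10⁷ m = 42162 km.
Altitude h = a − R = 42162 − 6371 = 35791 km.

h_sync ≈ 35790 km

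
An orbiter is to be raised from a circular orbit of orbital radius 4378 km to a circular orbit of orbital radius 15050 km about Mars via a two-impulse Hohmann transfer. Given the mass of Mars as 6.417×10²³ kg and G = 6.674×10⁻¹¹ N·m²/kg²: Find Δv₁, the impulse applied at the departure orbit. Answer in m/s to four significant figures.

μ = GM = 6.674×10⁻¹¹ × 6.417×10²³ = 4.283×10¹³ m³/s².
r₁ = 4378 km = 4.378×10⁶ m.
r₂ = 15050 km = 1.505×10⁷ m.
Transfer ellipse a_t = (r₁ + r₂)/2 = 9.714×10⁶ m.
At r₁: circular v_c1 = √(μ/r₁) = 3128 m/s; transfer-periapsis v_p = √[μ(2/r₁ − 1/a_t)] = 3893 m/s.
Δv₁ = v_p − v_c1 = 765.4 m/s.

Δv ≈ 765.4 m/s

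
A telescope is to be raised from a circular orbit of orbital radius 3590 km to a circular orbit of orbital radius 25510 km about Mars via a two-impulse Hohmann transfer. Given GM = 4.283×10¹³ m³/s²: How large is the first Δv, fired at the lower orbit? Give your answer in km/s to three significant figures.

r₁ = 3590 km = 3.590×10⁶ m.
r₂ = 25510 km = 2.551×10⁷ m.
Transfer ellipse a_t = (r₁ + r₂)/2 = 1.455×10⁷ m.
At r₁: circular v_c1 = √(μ/r₁) = 3454 m/s; transfer-periapsis v_p = √[μ(2/r₁ − 1/a_t)] = 4574 m/s.
Δv₁ = v_p − v_c1 = 1119 m/s.
= 1.119 km/s.

Δv ≈ 1.12 km/s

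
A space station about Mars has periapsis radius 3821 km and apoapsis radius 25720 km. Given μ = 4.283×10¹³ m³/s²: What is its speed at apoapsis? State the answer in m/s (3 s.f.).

v ≈ 656 m/s

Semi-major axis a = (r_p + r_a)/2 = 14770 km = 1.477×10⁷ m.
Vis-viva: v² = μ(2/r − 1/a) = 4.283×10¹³ × (7.776×10⁻⁸ − 6.770×10⁻⁸) = 4.308×10⁵ m²/s².
v = 656.3 m/s.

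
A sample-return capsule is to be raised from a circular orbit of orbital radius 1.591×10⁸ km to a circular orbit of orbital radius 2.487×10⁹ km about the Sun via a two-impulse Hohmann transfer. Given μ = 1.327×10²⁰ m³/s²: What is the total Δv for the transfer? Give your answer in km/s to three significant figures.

Δv_total ≈ 15.5 km/s

r₁ = 1.591×10⁸ km = 1.591×10¹¹ m.
r₂ = 2.487×10⁹ km = 2.487×10¹² m.
Transfer ellipse a_t = (r₁ + r₂)/2 = 1.323×10¹² m.
At r₁: circular v_c1 = √(μ/r₁) = 28880 m/s; transfer-perihelion v_p = √[μ(2/r₁ − 1/a_t)] = 39600 m/s.
Δv₁ = v_p − v_c1 = 10720 m/s.
At r₂: circular v_c2 = √(μ/r₂) = 7305 m/s; transfer-aphelion v_a = √[μ(2/r₂ − 1/a_t)] = 2533 m/s.
Δv₂ = v_c2 − v_a = 4772 m/s.
Total Δv = Δv₁ + Δv₂ = 15490 m/s = 15.49 km/s.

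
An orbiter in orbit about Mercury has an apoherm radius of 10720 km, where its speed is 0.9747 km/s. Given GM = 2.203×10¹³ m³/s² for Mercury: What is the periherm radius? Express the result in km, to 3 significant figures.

r_a = 1.072×10⁷ m.
Specific energy ε = v²/2 − μ/r = -1.580×10⁶ J/kg, so a = −μ/(2ε) = 6.971×10⁶ m.
The apsides satisfy r_p + r_a = 2a, so the periherm radius is 2a − r_a = 3.223×10⁶ m = 3222.9 km.

periherm radius ≈ 3220 km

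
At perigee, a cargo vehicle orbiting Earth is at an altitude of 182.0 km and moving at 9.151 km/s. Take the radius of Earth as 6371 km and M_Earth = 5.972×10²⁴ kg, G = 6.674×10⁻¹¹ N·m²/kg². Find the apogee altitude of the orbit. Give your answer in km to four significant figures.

μ = GM = 6.674×10⁻¹¹ × 5.972×10²⁴ = 3.986×10¹⁴ m³/s².
r_p = 6371 + 182.0 = 6553.0 km = 6.553×10⁶ m.
Specific energy ε = v²/2 − μ/r = -1.895×10⁷ J/kg, so a = −μ/(2ε) = 1.052×10⁷ m.
The apsides satisfy r_p + r_a = 2a, so the apogee radius is 2a − r_p = 1.448×10⁷ m = 14477 km.
Apogee altitude = 14477 − 6371 = 8106.2 km.

apogee altitude ≈ 8106 km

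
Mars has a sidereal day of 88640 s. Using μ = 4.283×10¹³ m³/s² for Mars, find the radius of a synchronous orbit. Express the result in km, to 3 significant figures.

r_sync ≈ 20400 km

A synchronous orbit has period T, so by Kepler's third law a = (μT²/4π²)^(1/3).
μT²/4π² = 4.283×10¹³ × (8.864×10⁴)² / 39.48 = 8.524×10²¹ m³.
a = 2.043×10⁷ m = 20428 km.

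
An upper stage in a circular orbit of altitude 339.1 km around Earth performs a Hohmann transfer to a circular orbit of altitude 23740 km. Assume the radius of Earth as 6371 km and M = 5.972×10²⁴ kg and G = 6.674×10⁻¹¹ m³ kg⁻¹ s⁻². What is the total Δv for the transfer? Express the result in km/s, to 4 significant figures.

μ = GM = 6.674×10⁻¹¹ × 5.972×10²⁴ = 3.986×10¹⁴ m³/s².
r₁ = 6371 + 339.1 = 6710.1 km = 6.7101×10⁶ m.
r₂ = 6371 + 23740 = 30111 km = 3.0111×10⁷ m.
Transfer ellipse a_t = (r₁ + r₂)/2 = 1.841×10⁷ m.
At r₁: circular v_c1 = √(μ/r₁) = 7707 m/s; transfer-perigee v_p = √[μ(2/r₁ − 1/a_t)] = 9856 m/s.
Δv₁ = v_p − v_c1 = 2149 m/s.
At r₂: circular v_c2 = √(μ/r₂) = 3638 m/s; transfer-apogee v_a = √[μ(2/r₂ − 1/a_t)] = 2196 m/s.
Δv₂ = v_c2 − v_a = 1442 m/s.
Total Δv = Δv₁ + Δv₂ = 3591 m/s = 3.591 km/s.

Δv_total ≈ 3.591 km/s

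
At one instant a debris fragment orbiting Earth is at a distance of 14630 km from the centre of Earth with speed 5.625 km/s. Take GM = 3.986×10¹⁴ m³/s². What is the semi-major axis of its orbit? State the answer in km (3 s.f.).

a ≈ 17400 km

r = 1.463×10⁷ m.
Specific orbital energy ε = v²/2 − μ/r = (5625)²/2 − 3.986×10¹⁴/1.463×10⁷ = -1.143×10⁷ J/kg.
Since ε = −μ/(2a), a = −μ/(2ε) = 1.744×10⁷ m = 17444 km.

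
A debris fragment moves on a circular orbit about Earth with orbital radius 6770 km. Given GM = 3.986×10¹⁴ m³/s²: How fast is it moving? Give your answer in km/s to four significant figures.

v ≈ 7.673 km/s

r = 6770 km = 6.770×10⁶ m.
For a circular orbit v = √(μ/r) = √(3.986×10¹⁴ / 6.770×10⁶) = √(5.888×10⁷) = 7673 m/s.
That is 7.673 km/s.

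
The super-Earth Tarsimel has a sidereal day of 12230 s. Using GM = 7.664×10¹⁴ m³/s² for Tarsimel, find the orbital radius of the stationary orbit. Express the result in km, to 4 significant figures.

r_sync ≈ 14270 km

A synchronous orbit has period T, so by Kepler's third law a = (μT²/4π²)^(1/3).
μT²/4π² = 7.664×10¹⁴ × (1.223×10⁴)² / 39.48 = 2.904×10²¹ m³.
a = 1.427×10⁷ m = 14266 km.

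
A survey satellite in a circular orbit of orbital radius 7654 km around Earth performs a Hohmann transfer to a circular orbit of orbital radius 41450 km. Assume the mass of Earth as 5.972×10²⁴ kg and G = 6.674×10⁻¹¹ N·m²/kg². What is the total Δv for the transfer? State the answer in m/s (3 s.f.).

Δv_total ≈ 3530 m/s

μ = GM = 6.674×10⁻¹¹ × 5.972×10²⁴ = 3.986×10¹⁴ m³/s².
r₁ = 7654 km = 7.654×10⁶ m.
r₂ = 41450 km = 4.145×10⁷ m.
Transfer ellipse a_t = (r₁ + r₂)/2 = 2.455×10⁷ m.
At r₁: circular v_c1 = √(μ/r₁) = 7216 m/s; transfer-perigee v_p = √[μ(2/r₁ − 1/a_t)] = 9376 m/s.
Δv₁ = v_p − v_c1 = 2160 m/s.
At r₂: circular v_c2 = √(μ/r₂) = 3101 m/s; transfer-apogee v_a = √[μ(2/r₂ − 1/a_t)] = 1731 m/s.
Δv₂ = v_c2 − v_a = 1370 m/s.
Total Δv = Δv₁ + Δv₂ = 3530 m/s.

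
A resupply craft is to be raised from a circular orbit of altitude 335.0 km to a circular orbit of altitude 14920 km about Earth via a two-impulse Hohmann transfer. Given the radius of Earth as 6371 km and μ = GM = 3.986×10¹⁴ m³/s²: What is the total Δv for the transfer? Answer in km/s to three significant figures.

Δv_total ≈ 3.13 km/s

r₁ = 6371 + 335.0 = 6706.0 km = 6.7060×10⁶ m.
r₂ = 6371 + 14920 = 21291 km = 2.1291×10⁷ m.
Transfer ellipse a_t = (r₁ + r₂)/2 = 1.400×10⁷ m.
At r₁: circular v_c1 = √(μ/r₁) = 7710 m/s; transfer-perigee v_p = √[μ(2/r₁ − 1/a_t)] = 9508 m/s.
Δv₁ = v_p − v_c1 = 1798 m/s.
At r₂: circular v_c2 = √(μ/r₂) = 4327 m/s; transfer-apogee v_a = √[μ(2/r₂ − 1/a_t)] = 2995 m/s.
Δv₂ = v_c2 − v_a = 1332 m/s.
Total Δv = Δv₁ + Δv₂ = 3131 m/s = 3.131 km/s.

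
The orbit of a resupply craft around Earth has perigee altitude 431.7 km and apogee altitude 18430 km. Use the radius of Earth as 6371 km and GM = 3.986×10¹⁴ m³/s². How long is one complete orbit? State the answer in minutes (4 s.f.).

r_p = 6371 + 431.7 = 6802.7 km = 6.8027×10⁶ m.
r_a = 6371 + 18430 = 24801 km = 2.4801×10⁷ m.
Semi-major axis a = (r_p + r_a)/2 = (6802.7 + 24801)/2 = 15802 km = 1.580×10⁷ m.
By Kepler's third law T = 2π√(a³/μ) = 2π × 3.146×10³ = 1.977×10⁴ s.
= 329.5 minutes.

T ≈ 329.5 minutes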